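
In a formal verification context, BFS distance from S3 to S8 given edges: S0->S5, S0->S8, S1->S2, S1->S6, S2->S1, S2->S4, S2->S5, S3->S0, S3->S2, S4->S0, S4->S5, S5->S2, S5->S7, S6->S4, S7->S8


BFS layer-by-layer from S3:
  dist 0: {S3}
  dist 1: {S0, S2}
  dist 2: {S1, S4, S5, S8}
  -> S8 reached at distance 2
Shortest path length = 2

2


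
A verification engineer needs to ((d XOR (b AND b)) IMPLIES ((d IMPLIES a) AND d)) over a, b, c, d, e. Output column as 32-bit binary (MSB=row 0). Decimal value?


Formula: ((d XOR (b AND b)) IMPLIES ((d IMPLIES a) AND d)) over a, b, c, d, e (32 rows)
Evaluate each row (bits = a,b,c,d,e, MSB first):
  row 0 [00000]: ((0 XOR (0 AND 0)) IMPLIES ((0 IMPLIES 0) AND 0)) -> 1
  row 1 [00001]: ((0 XOR (0 AND 0)) IMPLIES ((0 IMPLIES 0) AND 0)) -> 1
  row 2 [00010]: ((1 XOR (0 AND 0)) IMPLIES ((1 IMPLIES 0) AND 1)) -> 0
  row 3 [00011]: ((1 XOR (0 AND 0)) IMPLIES ((1 IMPLIES 0) AND 1)) -> 0
  row 4 [00100]: ((0 XOR (0 AND 0)) IMPLIES ((0 IMPLIES 0) AND 0)) -> 1
  row 5 [00101]: ((0 XOR (0 AND 0)) IMPLIES ((0 IMPLIES 0) AND 0)) -> 1
  row 6 [00110]: ((1 XOR (0 AND 0)) IMPLIES ((1 IMPLIES 0) AND 1)) -> 0
  row 7 [00111]: ((1 XOR (0 AND 0)) IMPLIES ((1 IMPLIES 0) AND 1)) -> 0
  row 8 [01000]: ((0 XOR (1 AND 1)) IMPLIES ((0 IMPLIES 0) AND 0)) -> 0
  row 9 [01001]: ((0 XOR (1 AND 1)) IMPLIES ((0 IMPLIES 0) AND 0)) -> 0
  row 10 [01010]: ((1 XOR (1 AND 1)) IMPLIES ((1 IMPLIES 0) AND 1)) -> 1
  row 11 [01011]: ((1 XOR (1 AND 1)) IMPLIES ((1 IMPLIES 0) AND 1)) -> 1
  row 12 [01100]: ((0 XOR (1 AND 1)) IMPLIES ((0 IMPLIES 0) AND 0)) -> 0
  row 13 [01101]: ((0 XOR (1 AND 1)) IMPLIES ((0 IMPLIES 0) AND 0)) -> 0
  row 14 [01110]: ((1 XOR (1 AND 1)) IMPLIES ((1 IMPLIES 0) AND 1)) -> 1
  row 15 [01111]: ((1 XOR (1 AND 1)) IMPLIES ((1 IMPLIES 0) AND 1)) -> 1
  row 16 [10000]: ((0 XOR (0 AND 0)) IMPLIES ((0 IMPLIES 1) AND 0)) -> 1
  row 17 [10001]: ((0 XOR (0 AND 0)) IMPLIES ((0 IMPLIES 1) AND 0)) -> 1
  row 18 [10010]: ((1 XOR (0 AND 0)) IMPLIES ((1 IMPLIES 1) AND 1)) -> 1
  row 19 [10011]: ((1 XOR (0 AND 0)) IMPLIES ((1 IMPLIES 1) AND 1)) -> 1
  row 20 [10100]: ((0 XOR (0 AND 0)) IMPLIES ((0 IMPLIES 1) AND 0)) -> 1
  row 21 [10101]: ((0 XOR (0 AND 0)) IMPLIES ((0 IMPLIES 1) AND 0)) -> 1
  row 22 [10110]: ((1 XOR (0 AND 0)) IMPLIES ((1 IMPLIES 1) AND 1)) -> 1
  row 23 [10111]: ((1 XOR (0 AND 0)) IMPLIES ((1 IMPLIES 1) AND 1)) -> 1
  row 24 [11000]: ((0 XOR (1 AND 1)) IMPLIES ((0 IMPLIES 1) AND 0)) -> 0
  row 25 [11001]: ((0 XOR (1 AND 1)) IMPLIES ((0 IMPLIES 1) AND 0)) -> 0
  row 26 [11010]: ((1 XOR (1 AND 1)) IMPLIES ((1 IMPLIES 1) AND 1)) -> 1
  row 27 [11011]: ((1 XOR (1 AND 1)) IMPLIES ((1 IMPLIES 1) AND 1)) -> 1
  row 28 [11100]: ((0 XOR (1 AND 1)) IMPLIES ((0 IMPLIES 1) AND 0)) -> 0
  row 29 [11101]: ((0 XOR (1 AND 1)) IMPLIES ((0 IMPLIES 1) AND 0)) -> 0
  row 30 [11110]: ((1 XOR (1 AND 1)) IMPLIES ((1 IMPLIES 1) AND 1)) -> 1
  row 31 [11111]: ((1 XOR (1 AND 1)) IMPLIES ((1 IMPLIES 1) AND 1)) -> 1
Full result column, 4 rows per line (a,b,c fixed per line; d,e runs 00..11 left to right):
  rows 0-3 [a,b,c=000]: 1100  = hex C
  rows 4-7 [a,b,c=001]: 1100  = hex C
  rows 8-11 [a,b,c=010]: 0011  = hex 3
  rows 12-15 [a,b,c=011]: 0011  = hex 3
  rows 16-19 [a,b,c=100]: 1111  = hex F
  rows 20-23 [a,b,c=101]: 1111  = hex F
  rows 24-27 [a,b,c=110]: 0011  = hex 3
  rows 28-31 [a,b,c=111]: 0011  = hex 3
Output column (row 0 .. row 31) = 11001100001100111111111100110011
Output column grouped in 4s = 1100 1100 0011 0011 1111 1111 0011 0011 = 0xCC33FF33
Convert to decimal digit by digit (value = value*16 + digit):
  C -> 12
  12*16 + 12 (C) = 204
  204*16 + 3 = 3267
  3267*16 + 3 = 52275
  52275*16 + 15 (F) = 836415
  836415*16 + 15 (F) = 13382655
  13382655*16 + 3 = 214122483
  214122483*16 + 3 = 3425959731
Decimal = 3425959731

3425959731


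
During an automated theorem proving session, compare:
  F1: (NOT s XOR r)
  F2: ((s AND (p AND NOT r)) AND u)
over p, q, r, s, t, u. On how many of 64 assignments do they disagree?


F1 = (NOT s XOR r)
F2 = ((s AND (p AND NOT r)) AND u)
Evaluate both on each of 64 rows (bits = p,q,r,s,t,u):
  row 0 [000000]: F1=1 F2=0 (differ) -> 1
  row 1 [000001]: F1=1 F2=0 (differ) -> 1
  row 2 [000010]: F1=1 F2=0 (differ) -> 1
  row 3 [000011]: F1=1 F2=0 (differ) -> 1
  row 4 [000100]: F1=0 F2=0 -> 0
  (every remaining row is evaluated the same way; all 64 results are listed next)
Full result column, 8 rows per line (p,q,r fixed per line; s,t,u runs 000..111 left to right):
  rows 0-7 [p,q,r=000]: 11110000  (ones: 4)
  rows 8-15 [p,q,r=001]: 00001111  (ones: 4)
  rows 16-23 [p,q,r=010]: 11110000  (ones: 4)
  rows 24-31 [p,q,r=011]: 00001111  (ones: 4)
  rows 32-39 [p,q,r=100]: 11110101  (ones: 6)
  rows 40-47 [p,q,r=101]: 00001111  (ones: 4)
  rows 48-55 [p,q,r=110]: 11110101  (ones: 6)
  rows 56-63 [p,q,r=111]: 00001111  (ones: 4)
Disagreements = 4+4+4+4+6+4+6+4 = 36

36


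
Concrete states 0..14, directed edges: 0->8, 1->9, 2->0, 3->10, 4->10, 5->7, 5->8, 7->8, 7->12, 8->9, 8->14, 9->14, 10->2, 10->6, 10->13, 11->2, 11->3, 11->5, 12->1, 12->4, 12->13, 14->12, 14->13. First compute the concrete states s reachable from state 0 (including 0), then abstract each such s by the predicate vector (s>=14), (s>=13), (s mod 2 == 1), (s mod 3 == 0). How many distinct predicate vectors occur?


BFS from 0:
Concrete reachable: {0, 1, 2, 4, 6, 8, 9, 10, 12, 13, 14}
Abstract via predicates (s>=14), (s>=13), (s mod 2 == 1), (s mod 3 == 0):
  (0,0,0,0) <- {2, 4, 8, 10}
  (0,0,0,1) <- {0, 6, 12}
  (0,0,1,0) <- {1}
  (0,0,1,1) <- {9}
  (0,1,1,0) <- {13}
  (1,1,0,0) <- {14}
Distinct abstract states = 6

6


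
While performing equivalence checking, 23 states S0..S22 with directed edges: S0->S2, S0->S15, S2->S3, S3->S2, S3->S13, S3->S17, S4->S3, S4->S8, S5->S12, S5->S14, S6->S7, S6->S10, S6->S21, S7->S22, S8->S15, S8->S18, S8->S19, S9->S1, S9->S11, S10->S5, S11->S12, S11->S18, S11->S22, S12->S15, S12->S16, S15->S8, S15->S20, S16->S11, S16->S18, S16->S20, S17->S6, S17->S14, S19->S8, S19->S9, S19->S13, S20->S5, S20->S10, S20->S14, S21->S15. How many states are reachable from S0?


BFS from S0:
  layer 0: {S0}
  layer 1: {S2, S15}
  layer 2: {S3, S8, S20}
  layer 3: {S5, S10, S13, S14, S17, S18, S19}
  layer 4: {S6, S9, S12}
  layer 5: {S1, S7, S11, S16, S21}
  layer 6: {S22}
Reachable set: {S0, S1, S2, S3, S5, S6, S7, S8, S9, S10, S11, S12, S13, S14, S15, S16, S17, S18, S19, S20, S21, S22}
Count = 22

22


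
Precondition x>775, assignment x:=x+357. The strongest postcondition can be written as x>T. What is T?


Formula: sp(P, x:=E) = exists old_x. (x = E[old_x/x]) AND P[old_x/x] (old_x is the value of x before the assignment; eliminate old_x by solving x = E[old_x/x] for old_x)
Step 1: Precondition P: x>775, i.e. old_x > 775
Step 2: Assignment gives x = old_x + 357, so old_x = x - 357
Step 3: Substitute into P: x - 357 > 775
Step 4: Simplify: x > 775+357 = 1132

1132


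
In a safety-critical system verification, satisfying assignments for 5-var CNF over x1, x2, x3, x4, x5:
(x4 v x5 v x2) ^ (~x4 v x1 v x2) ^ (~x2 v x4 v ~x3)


CNF with 3 clauses over 5 vars (32 assignments).
An assignment satisfies CNF iff every clause has >=1 true literal.
Check each row (bits = x1,x2,x3,x4,x5; clause T/F shown):
  row 0 [00000]: clauses=FTT -> 0
  row 1 [00001]: clauses=TTT -> 1
  row 2 [00010]: clauses=TFT -> 0
  row 3 [00011]: clauses=TFT -> 0
  row 4 [00100]: clauses=FTT -> 0
  row 5 [00101]: clauses=TTT -> 1
  row 6 [00110]: clauses=TFT -> 0
  row 7 [00111]: clauses=TFT -> 0
  row 8 [01000]: clauses=TTT -> 1
  row 9 [01001]: clauses=TTT -> 1
  row 10 [01010]: clauses=TTT -> 1
  row 11 [01011]: clauses=TTT -> 1
  row 12 [01100]: clauses=TTF -> 0
  row 13 [01101]: clauses=TTF -> 0
  row 14 [01110]: clauses=TTT -> 1
  row 15 [01111]: clauses=TTT -> 1
  row 16 [10000]: clauses=FTT -> 0
  row 17 [10001]: clauses=TTT -> 1
  row 18 [10010]: clauses=TTT -> 1
  row 19 [10011]: clauses=TTT -> 1
  row 20 [10100]: clauses=FTT -> 0
  row 21 [10101]: clauses=TTT -> 1
  row 22 [10110]: clauses=TTT -> 1
  row 23 [10111]: clauses=TTT -> 1
  row 24 [11000]: clauses=TTT -> 1
  row 25 [11001]: clauses=TTT -> 1
  row 26 [11010]: clauses=TTT -> 1
  row 27 [11011]: clauses=TTT -> 1
  row 28 [11100]: clauses=TTF -> 0
  row 29 [11101]: clauses=TTF -> 0
  row 30 [11110]: clauses=TTT -> 1
  row 31 [11111]: clauses=TTT -> 1
Full result column, 8 rows per line (x1,x2 fixed per line; x3,x4,x5 runs 000..111 left to right):
  rows 0-7 [x1,x2=00]: 01000100  (ones: 2)
  rows 8-15 [x1,x2=01]: 11110011  (ones: 6)
  rows 16-23 [x1,x2=10]: 01110111  (ones: 6)
  rows 24-31 [x1,x2=11]: 11110011  (ones: 6)
Satisfying assignments = 2+6+6+6 = 20

20


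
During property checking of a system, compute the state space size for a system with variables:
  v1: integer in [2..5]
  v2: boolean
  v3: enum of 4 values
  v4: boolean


State space = product of domain sizes of all variables.
Domain sizes:
  v1 (integer in [2..5]): 4
  v2 (boolean): 2
  v3 (enum of 4 values): 4
  v4 (boolean): 2
Product = 4 * 2 * 4 * 2 = 64

64


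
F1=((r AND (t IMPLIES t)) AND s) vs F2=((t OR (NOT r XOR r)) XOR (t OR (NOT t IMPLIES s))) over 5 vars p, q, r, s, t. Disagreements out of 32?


F1 = ((r AND (t IMPLIES t)) AND s)
F2 = ((t OR (NOT r XOR r)) XOR (t OR (NOT t IMPLIES s)))
Evaluate both on each of 32 rows (bits = p,q,r,s,t):
  row 0 [00000]: F1=0 F2=1 (differ) -> 1
  row 1 [00001]: F1=0 F2=0 -> 0
  row 2 [00010]: F1=0 F2=0 -> 0
  row 3 [00011]: F1=0 F2=0 -> 0
  row 4 [00100]: F1=0 F2=1 (differ) -> 1
  row 5 [00101]: F1=0 F2=0 -> 0
  row 6 [00110]: F1=1 F2=0 (differ) -> 1
  row 7 [00111]: F1=1 F2=0 (differ) -> 1
  row 8 [01000]: F1=0 F2=1 (differ) -> 1
  row 9 [01001]: F1=0 F2=0 -> 0
  row 10 [01010]: F1=0 F2=0 -> 0
  row 11 [01011]: F1=0 F2=0 -> 0
  row 12 [01100]: F1=0 F2=1 (differ) -> 1
  row 13 [01101]: F1=0 F2=0 -> 0
  row 14 [01110]: F1=1 F2=0 (differ) -> 1
  row 15 [01111]: F1=1 F2=0 (differ) -> 1
  row 16 [10000]: F1=0 F2=1 (differ) -> 1
  row 17 [10001]: F1=0 F2=0 -> 0
  row 18 [10010]: F1=0 F2=0 -> 0
  row 19 [10011]: F1=0 F2=0 -> 0
  row 20 [10100]: F1=0 F2=1 (differ) -> 1
  row 21 [10101]: F1=0 F2=0 -> 0
  row 22 [10110]: F1=1 F2=0 (differ) -> 1
  row 23 [10111]: F1=1 F2=0 (differ) -> 1
  row 24 [11000]: F1=0 F2=1 (differ) -> 1
  row 25 [11001]: F1=0 F2=0 -> 0
  row 26 [11010]: F1=0 F2=0 -> 0
  row 27 [11011]: F1=0 F2=0 -> 0
  row 28 [11100]: F1=0 F2=1 (differ) -> 1
  row 29 [11101]: F1=0 F2=0 -> 0
  row 30 [11110]: F1=1 F2=0 (differ) -> 1
  row 31 [11111]: F1=1 F2=0 (differ) -> 1
Full result column, 8 rows per line (p,q fixed per line; r,s,t runs 000..111 left to right):
  rows 0-7 [p,q=00]: 10001011  (ones: 4)
  rows 8-15 [p,q=01]: 10001011  (ones: 4)
  rows 16-23 [p,q=10]: 10001011  (ones: 4)
  rows 24-31 [p,q=11]: 10001011  (ones: 4)
Disagreements = 4+4+4+4 = 16

16


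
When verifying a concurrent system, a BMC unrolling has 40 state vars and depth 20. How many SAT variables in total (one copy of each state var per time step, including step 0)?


BMC unrolls to depth k, creating one copy of each state var for steps 0..k.
Step count = 20 + 1 = 21 (steps 0 through 20)
Vars per step = 40
Total = 40 * 21 = 840

840


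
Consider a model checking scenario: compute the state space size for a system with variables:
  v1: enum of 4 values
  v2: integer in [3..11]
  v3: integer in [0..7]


State space = product of domain sizes of all variables.
Domain sizes:
  v1 (enum of 4 values): 4
  v2 (integer in [3..11]): 9
  v3 (integer in [0..7]): 8
Product = 4 * 9 * 8 = 288

288


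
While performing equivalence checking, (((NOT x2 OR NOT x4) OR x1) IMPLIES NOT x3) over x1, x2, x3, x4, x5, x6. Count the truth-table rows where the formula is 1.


Formula: (((NOT x2 OR NOT x4) OR x1) IMPLIES NOT x3) over 6 vars (64 rows)
Evaluate each row (x1, x2, x3, x4, x5, x6 as bits, MSB first):
  row 0 [000000]: (((NOT 0 OR NOT 0) OR 0) IMPLIES NOT 0) -> 1
  row 1 [000001]: (((NOT 0 OR NOT 0) OR 0) IMPLIES NOT 0) -> 1
  row 2 [000010]: (((NOT 0 OR NOT 0) OR 0) IMPLIES NOT 0) -> 1
  row 3 [000011]: (((NOT 0 OR NOT 0) OR 0) IMPLIES NOT 0) -> 1
  row 4 [000100]: (((NOT 0 OR NOT 1) OR 0) IMPLIES NOT 0) -> 1
  (every remaining row is evaluated the same way; all 64 results are listed next)
Full result column, 8 rows per line (x1,x2,x3 fixed per line; x4,x5,x6 runs 000..111 left to right):
  rows 0-7 [x1,x2,x3=000]: 11111111  (ones: 8)
  rows 8-15 [x1,x2,x3=001]: 00000000  (ones: 0)
  rows 16-23 [x1,x2,x3=010]: 11111111  (ones: 8)
  rows 24-31 [x1,x2,x3=011]: 00001111  (ones: 4)
  rows 32-39 [x1,x2,x3=100]: 11111111  (ones: 8)
  rows 40-47 [x1,x2,x3=101]: 00000000  (ones: 0)
  rows 48-55 [x1,x2,x3=110]: 11111111  (ones: 8)
  rows 56-63 [x1,x2,x3=111]: 00000000  (ones: 0)
Count of 1-rows = 8+0+8+4+8+0+8+0 = 36

36


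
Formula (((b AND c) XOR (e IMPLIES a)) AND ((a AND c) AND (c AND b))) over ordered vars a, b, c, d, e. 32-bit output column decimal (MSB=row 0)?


Formula: (((b AND c) XOR (e IMPLIES a)) AND ((a AND c) AND (c AND b))) over a, b, c, d, e (32 rows)
Evaluate each row (bits = a,b,c,d,e, MSB first):
  row 0 [00000]: (((0 AND 0) XOR (0 IMPLIES 0)) AND ((0 AND 0) AND (0 AND 0))) -> 0
  row 1 [00001]: (((0 AND 0) XOR (1 IMPLIES 0)) AND ((0 AND 0) AND (0 AND 0))) -> 0
  row 2 [00010]: (((0 AND 0) XOR (0 IMPLIES 0)) AND ((0 AND 0) AND (0 AND 0))) -> 0
  row 3 [00011]: (((0 AND 0) XOR (1 IMPLIES 0)) AND ((0 AND 0) AND (0 AND 0))) -> 0
  row 4 [00100]: (((0 AND 1) XOR (0 IMPLIES 0)) AND ((0 AND 1) AND (1 AND 0))) -> 0
  row 5 [00101]: (((0 AND 1) XOR (1 IMPLIES 0)) AND ((0 AND 1) AND (1 AND 0))) -> 0
  row 6 [00110]: (((0 AND 1) XOR (0 IMPLIES 0)) AND ((0 AND 1) AND (1 AND 0))) -> 0
  row 7 [00111]: (((0 AND 1) XOR (1 IMPLIES 0)) AND ((0 AND 1) AND (1 AND 0))) -> 0
  row 8 [01000]: (((1 AND 0) XOR (0 IMPLIES 0)) AND ((0 AND 0) AND (0 AND 1))) -> 0
  row 9 [01001]: (((1 AND 0) XOR (1 IMPLIES 0)) AND ((0 AND 0) AND (0 AND 1))) -> 0
  row 10 [01010]: (((1 AND 0) XOR (0 IMPLIES 0)) AND ((0 AND 0) AND (0 AND 1))) -> 0
  row 11 [01011]: (((1 AND 0) XOR (1 IMPLIES 0)) AND ((0 AND 0) AND (0 AND 1))) -> 0
  row 12 [01100]: (((1 AND 1) XOR (0 IMPLIES 0)) AND ((0 AND 1) AND (1 AND 1))) -> 0
  row 13 [01101]: (((1 AND 1) XOR (1 IMPLIES 0)) AND ((0 AND 1) AND (1 AND 1))) -> 0
  row 14 [01110]: (((1 AND 1) XOR (0 IMPLIES 0)) AND ((0 AND 1) AND (1 AND 1))) -> 0
  row 15 [01111]: (((1 AND 1) XOR (1 IMPLIES 0)) AND ((0 AND 1) AND (1 AND 1))) -> 0
  row 16 [10000]: (((0 AND 0) XOR (0 IMPLIES 1)) AND ((1 AND 0) AND (0 AND 0))) -> 0
  row 17 [10001]: (((0 AND 0) XOR (1 IMPLIES 1)) AND ((1 AND 0) AND (0 AND 0))) -> 0
  row 18 [10010]: (((0 AND 0) XOR (0 IMPLIES 1)) AND ((1 AND 0) AND (0 AND 0))) -> 0
  row 19 [10011]: (((0 AND 0) XOR (1 IMPLIES 1)) AND ((1 AND 0) AND (0 AND 0))) -> 0
  row 20 [10100]: (((0 AND 1) XOR (0 IMPLIES 1)) AND ((1 AND 1) AND (1 AND 0))) -> 0
  row 21 [10101]: (((0 AND 1) XOR (1 IMPLIES 1)) AND ((1 AND 1) AND (1 AND 0))) -> 0
  row 22 [10110]: (((0 AND 1) XOR (0 IMPLIES 1)) AND ((1 AND 1) AND (1 AND 0))) -> 0
  row 23 [10111]: (((0 AND 1) XOR (1 IMPLIES 1)) AND ((1 AND 1) AND (1 AND 0))) -> 0
  row 24 [11000]: (((1 AND 0) XOR (0 IMPLIES 1)) AND ((1 AND 0) AND (0 AND 1))) -> 0
  row 25 [11001]: (((1 AND 0) XOR (1 IMPLIES 1)) AND ((1 AND 0) AND (0 AND 1))) -> 0
  row 26 [11010]: (((1 AND 0) XOR (0 IMPLIES 1)) AND ((1 AND 0) AND (0 AND 1))) -> 0
  row 27 [11011]: (((1 AND 0) XOR (1 IMPLIES 1)) AND ((1 AND 0) AND (0 AND 1))) -> 0
  row 28 [11100]: (((1 AND 1) XOR (0 IMPLIES 1)) AND ((1 AND 1) AND (1 AND 1))) -> 0
  row 29 [11101]: (((1 AND 1) XOR (1 IMPLIES 1)) AND ((1 AND 1) AND (1 AND 1))) -> 0
  row 30 [11110]: (((1 AND 1) XOR (0 IMPLIES 1)) AND ((1 AND 1) AND (1 AND 1))) -> 0
  row 31 [11111]: (((1 AND 1) XOR (1 IMPLIES 1)) AND ((1 AND 1) AND (1 AND 1))) -> 0
Full result column, 4 rows per line (a,b,c fixed per line; d,e runs 00..11 left to right):
  rows 0-3 [a,b,c=000]: 0000  = hex 0
  rows 4-7 [a,b,c=001]: 0000  = hex 0
  rows 8-11 [a,b,c=010]: 0000  = hex 0
  rows 12-15 [a,b,c=011]: 0000  = hex 0
  rows 16-19 [a,b,c=100]: 0000  = hex 0
  rows 20-23 [a,b,c=101]: 0000  = hex 0
  rows 24-27 [a,b,c=110]: 0000  = hex 0
  rows 28-31 [a,b,c=111]: 0000  = hex 0
Output column (row 0 .. row 31) = 00000000000000000000000000000000
Output column grouped in 4s = 0000 0000 0000 0000 0000 0000 0000 0000 = 0x00000000
Convert to decimal digit by digit (value = value*16 + digit):
  0 -> 0
  0*16 + 0 = 0
  0*16 + 0 = 0
  0*16 + 0 = 0
  0*16 + 0 = 0
  0*16 + 0 = 0
  0*16 + 0 = 0
  0*16 + 0 = 0
Decimal = 0

0


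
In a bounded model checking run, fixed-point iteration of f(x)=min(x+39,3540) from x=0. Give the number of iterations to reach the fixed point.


Step 1: x=0, cap=3540, increment=39
Step 2: x grows by 39 each step until capped at 3540; fixed point is x=3540
Step 3: iterations = ceil(3540/39) = 91

91


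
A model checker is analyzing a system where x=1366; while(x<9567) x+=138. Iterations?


Step 1: x goes from 1366 toward 9567 by 138; the body runs while x<9567, so iterations = ceil((bound-start)/step)
Step 2: Distance=8201
Step 3: ceil(8201/138)=60

60


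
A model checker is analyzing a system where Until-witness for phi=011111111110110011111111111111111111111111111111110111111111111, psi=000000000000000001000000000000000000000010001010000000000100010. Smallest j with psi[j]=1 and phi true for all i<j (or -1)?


(phi U psi) at 0: need smallest j with psi[j]=1 and phi[i]=1 for all i in [0,j).
Scan from step 0:
  step 0: phi=0 -> phi-prefix broken from here
  step 17: psi=1 but phi already failed -> not a witness
  step 40: psi=1 but phi already failed -> not a witness
  step 44: psi=1 but phi already failed -> not a witness
  step 46: psi=1 but phi already failed -> not a witness
  step 57: psi=1 but phi already failed -> not a witness
  step 61: psi=1 but phi already failed -> not a witness
  end of trace: no witness -> -1
Witness step = -1

-1


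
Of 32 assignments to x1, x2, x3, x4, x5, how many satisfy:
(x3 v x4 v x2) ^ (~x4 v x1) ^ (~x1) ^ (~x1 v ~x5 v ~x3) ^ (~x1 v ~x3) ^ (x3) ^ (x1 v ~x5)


CNF with 7 clauses over 5 vars (32 assignments).
An assignment satisfies CNF iff every clause has >=1 true literal.
Check each row (bits = x1,x2,x3,x4,x5; clause T/F shown):
  row 0 [00000]: clauses=FTTTTFT -> 0
  row 1 [00001]: clauses=FTTTTFF -> 0
  row 2 [00010]: clauses=TFTTTFT -> 0
  row 3 [00011]: clauses=TFTTTFF -> 0
  row 4 [00100]: clauses=TTTTTTT -> 1
  row 5 [00101]: clauses=TTTTTTF -> 0
  row 6 [00110]: clauses=TFTTTTT -> 0
  row 7 [00111]: clauses=TFTTTTF -> 0
  row 8 [01000]: clauses=TTTTTFT -> 0
  row 9 [01001]: clauses=TTTTTFF -> 0
  row 10 [01010]: clauses=TFTTTFT -> 0
  row 11 [01011]: clauses=TFTTTFF -> 0
  row 12 [01100]: clauses=TTTTTTT -> 1
  row 13 [01101]: clauses=TTTTTTF -> 0
  row 14 [01110]: clauses=TFTTTTT -> 0
  row 15 [01111]: clauses=TFTTTTF -> 0
  row 16 [10000]: clauses=FTFTTFT -> 0
  row 17 [10001]: clauses=FTFTTFT -> 0
  row 18 [10010]: clauses=TTFTTFT -> 0
  row 19 [10011]: clauses=TTFTTFT -> 0
  row 20 [10100]: clauses=TTFTFTT -> 0
  row 21 [10101]: clauses=TTFFFTT -> 0
  row 22 [10110]: clauses=TTFTFTT -> 0
  row 23 [10111]: clauses=TTFFFTT -> 0
  row 24 [11000]: clauses=TTFTTFT -> 0
  row 25 [11001]: clauses=TTFTTFT -> 0
  row 26 [11010]: clauses=TTFTTFT -> 0
  row 27 [11011]: clauses=TTFTTFT -> 0
  row 28 [11100]: clauses=TTFTFTT -> 0
  row 29 [11101]: clauses=TTFFFTT -> 0
  row 30 [11110]: clauses=TTFTFTT -> 0
  row 31 [11111]: clauses=TTFFFTT -> 0
Full result column, 8 rows per line (x1,x2 fixed per line; x3,x4,x5 runs 000..111 left to right):
  rows 0-7 [x1,x2=00]: 00001000  (ones: 1)
  rows 8-15 [x1,x2=01]: 00001000  (ones: 1)
  rows 16-23 [x1,x2=10]: 00000000  (ones: 0)
  rows 24-31 [x1,x2=11]: 00000000  (ones: 0)
Satisfying assignments = 1+1+0+0 = 2

2


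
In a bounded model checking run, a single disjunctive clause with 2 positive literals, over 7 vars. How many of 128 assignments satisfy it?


Step 1: Total=2^7=128
Step 2: Unsat when all 2 false: 2^5=32
Step 3: Sat=128-32=96

96


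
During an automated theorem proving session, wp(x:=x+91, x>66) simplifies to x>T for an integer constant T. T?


Formula: wp(x:=E, P) = P[E/x] (substitute E for x in postcondition)
Step 1: Postcondition: x>66
Step 2: Substitute x+91 for x: x+91>66
Step 3: Solve for x: x > 66-91 = -25

-25


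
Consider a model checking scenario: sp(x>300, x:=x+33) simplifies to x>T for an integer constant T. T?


Formula: sp(P, x:=E) = exists old_x. (x = E[old_x/x]) AND P[old_x/x] (old_x is the value of x before the assignment; eliminate old_x by solving x = E[old_x/x] for old_x)
Step 1: Precondition P: x>300, i.e. old_x > 300
Step 2: Assignment gives x = old_x + 33, so old_x = x - 33
Step 3: Substitute into P: x - 33 > 300
Step 4: Simplify: x > 300+33 = 333

333


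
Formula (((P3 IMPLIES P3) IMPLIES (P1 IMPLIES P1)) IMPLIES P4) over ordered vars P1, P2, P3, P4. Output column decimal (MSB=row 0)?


Formula: (((P3 IMPLIES P3) IMPLIES (P1 IMPLIES P1)) IMPLIES P4) over P1, P2, P3, P4 (16 rows)
Evaluate each row (bits = P1,P2,P3,P4, MSB first):
  row 0 [0000]: (((0 IMPLIES 0) IMPLIES (0 IMPLIES 0)) IMPLIES 0) -> 0
  row 1 [0001]: (((0 IMPLIES 0) IMPLIES (0 IMPLIES 0)) IMPLIES 1) -> 1
  row 2 [0010]: (((1 IMPLIES 1) IMPLIES (0 IMPLIES 0)) IMPLIES 0) -> 0
  row 3 [0011]: (((1 IMPLIES 1) IMPLIES (0 IMPLIES 0)) IMPLIES 1) -> 1
  row 4 [0100]: (((0 IMPLIES 0) IMPLIES (0 IMPLIES 0)) IMPLIES 0) -> 0
  row 5 [0101]: (((0 IMPLIES 0) IMPLIES (0 IMPLIES 0)) IMPLIES 1) -> 1
  row 6 [0110]: (((1 IMPLIES 1) IMPLIES (0 IMPLIES 0)) IMPLIES 0) -> 0
  row 7 [0111]: (((1 IMPLIES 1) IMPLIES (0 IMPLIES 0)) IMPLIES 1) -> 1
  row 8 [1000]: (((0 IMPLIES 0) IMPLIES (1 IMPLIES 1)) IMPLIES 0) -> 0
  row 9 [1001]: (((0 IMPLIES 0) IMPLIES (1 IMPLIES 1)) IMPLIES 1) -> 1
  row 10 [1010]: (((1 IMPLIES 1) IMPLIES (1 IMPLIES 1)) IMPLIES 0) -> 0
  row 11 [1011]: (((1 IMPLIES 1) IMPLIES (1 IMPLIES 1)) IMPLIES 1) -> 1
  row 12 [1100]: (((0 IMPLIES 0) IMPLIES (1 IMPLIES 1)) IMPLIES 0) -> 0
  row 13 [1101]: (((0 IMPLIES 0) IMPLIES (1 IMPLIES 1)) IMPLIES 1) -> 1
  row 14 [1110]: (((1 IMPLIES 1) IMPLIES (1 IMPLIES 1)) IMPLIES 0) -> 0
  row 15 [1111]: (((1 IMPLIES 1) IMPLIES (1 IMPLIES 1)) IMPLIES 1) -> 1
Full result column, 4 rows per line (P1,P2 fixed per line; P3,P4 runs 00..11 left to right):
  rows 0-3 [P1,P2=00]: 0101  = hex 5
  rows 4-7 [P1,P2=01]: 0101  = hex 5
  rows 8-11 [P1,P2=10]: 0101  = hex 5
  rows 12-15 [P1,P2=11]: 0101  = hex 5
Output column (row 0 .. row 15) = 0101010101010101
Output column grouped in 4s = 0101 0101 0101 0101 = 0x5555
Convert to decimal digit by digit (value = value*16 + digit):
  5 -> 5
  5*16 + 5 = 85
  85*16 + 5 = 1365
  1365*16 + 5 = 21845
Decimal = 21845

21845


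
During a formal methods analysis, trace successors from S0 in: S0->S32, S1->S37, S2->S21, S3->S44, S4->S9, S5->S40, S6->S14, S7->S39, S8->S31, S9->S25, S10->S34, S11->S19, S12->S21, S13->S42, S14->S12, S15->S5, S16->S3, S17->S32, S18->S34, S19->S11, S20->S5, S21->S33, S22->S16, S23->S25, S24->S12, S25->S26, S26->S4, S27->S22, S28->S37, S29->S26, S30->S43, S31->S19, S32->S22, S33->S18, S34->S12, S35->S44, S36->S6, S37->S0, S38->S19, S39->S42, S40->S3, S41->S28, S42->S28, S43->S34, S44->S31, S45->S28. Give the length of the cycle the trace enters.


Trace from S0 until a state repeats:
  S0 -> S32 -> S22 -> S16 -> S3 -> S44 -> S31 -> S19 -> S11 -> S19
S19 first seen at step 7, revisited at step 9.
Cycle length = 9 - 7 = 2

2


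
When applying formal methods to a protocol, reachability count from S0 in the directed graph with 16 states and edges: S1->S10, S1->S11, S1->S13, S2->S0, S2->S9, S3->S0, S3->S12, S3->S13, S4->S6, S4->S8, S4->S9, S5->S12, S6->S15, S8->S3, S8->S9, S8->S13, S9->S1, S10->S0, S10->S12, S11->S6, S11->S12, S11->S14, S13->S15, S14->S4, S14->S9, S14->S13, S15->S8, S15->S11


BFS from S0:
  layer 0: {S0}
Reachable set: {S0}
Count = 1

1


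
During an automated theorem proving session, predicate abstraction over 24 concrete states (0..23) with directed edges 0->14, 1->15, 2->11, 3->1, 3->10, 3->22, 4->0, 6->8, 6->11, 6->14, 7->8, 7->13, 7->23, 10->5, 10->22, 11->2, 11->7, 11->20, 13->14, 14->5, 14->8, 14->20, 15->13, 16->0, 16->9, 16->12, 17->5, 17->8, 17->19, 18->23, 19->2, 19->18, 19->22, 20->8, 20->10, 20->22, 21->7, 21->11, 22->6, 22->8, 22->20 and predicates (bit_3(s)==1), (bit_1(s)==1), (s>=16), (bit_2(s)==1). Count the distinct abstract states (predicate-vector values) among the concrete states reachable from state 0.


BFS from 0:
Concrete reachable: {0, 2, 5, 6, 7, 8, 10, 11, 13, 14, 20, 22, 23}
Abstract via predicates (bit_3(s)==1), (bit_1(s)==1), (s>=16), (bit_2(s)==1):
  (0,0,0,0) <- {0}
  (0,0,0,1) <- {5}
  (0,0,1,1) <- {20}
  (0,1,0,0) <- {2}
  (0,1,0,1) <- {6, 7}
  (0,1,1,1) <- {22, 23}
  (1,0,0,0) <- {8}
  (1,0,0,1) <- {13}
  (1,1,0,0) <- {10, 11}
  (1,1,0,1) <- {14}
Distinct abstract states = 10

10


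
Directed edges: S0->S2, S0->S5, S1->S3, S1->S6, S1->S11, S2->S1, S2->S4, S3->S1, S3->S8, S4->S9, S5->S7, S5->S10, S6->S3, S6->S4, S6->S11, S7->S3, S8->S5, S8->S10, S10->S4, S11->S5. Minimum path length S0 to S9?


BFS layer-by-layer from S0:
  dist 0: {S0}
  dist 1: {S2, S5}
  dist 2: {S1, S4, S7, S10}
  dist 3: {S3, S6, S9, S11}
  -> S9 reached at distance 3
Shortest path length = 3

3


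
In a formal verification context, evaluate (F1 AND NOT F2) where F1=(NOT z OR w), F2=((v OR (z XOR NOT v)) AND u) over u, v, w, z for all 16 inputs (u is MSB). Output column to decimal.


F1 = (NOT z OR w)
F2 = ((v OR (z XOR NOT v)) AND u)
Counterexample to F1=>F2 is where F1=1 and F2=0.
Evaluate each row (bits = u,v,w,z, MSB first):
  row 0 [0000]: F1=1 F2=0 -> F1&~F2 -> 1
  row 1 [0001]: F1=0 F2=0 -> F1&~F2 -> 0
  row 2 [0010]: F1=1 F2=0 -> F1&~F2 -> 1
  row 3 [0011]: F1=1 F2=0 -> F1&~F2 -> 1
  row 4 [0100]: F1=1 F2=0 -> F1&~F2 -> 1
  row 5 [0101]: F1=0 F2=0 -> F1&~F2 -> 0
  row 6 [0110]: F1=1 F2=0 -> F1&~F2 -> 1
  row 7 [0111]: F1=1 F2=0 -> F1&~F2 -> 1
  row 8 [1000]: F1=1 F2=1 -> F1&~F2 -> 0
  row 9 [1001]: F1=0 F2=0 -> F1&~F2 -> 0
  row 10 [1010]: F1=1 F2=1 -> F1&~F2 -> 0
  row 11 [1011]: F1=1 F2=0 -> F1&~F2 -> 1
  row 12 [1100]: F1=1 F2=1 -> F1&~F2 -> 0
  row 13 [1101]: F1=0 F2=1 -> F1&~F2 -> 0
  row 14 [1110]: F1=1 F2=1 -> F1&~F2 -> 0
  row 15 [1111]: F1=1 F2=1 -> F1&~F2 -> 0
Full result column, 4 rows per line (u,v fixed per line; w,z runs 00..11 left to right):
  rows 0-3 [u,v=00]: 1011  = hex B
  rows 4-7 [u,v=01]: 1011  = hex B
  rows 8-11 [u,v=10]: 0001  = hex 1
  rows 12-15 [u,v=11]: 0000  = hex 0
Counterexample vector (row 0 .. row 15) = 1011101100010000
Output column grouped in 4s = 1011 1011 0001 0000 = 0xBB10
Convert to decimal digit by digit (value = value*16 + digit):
  B -> 11
  11*16 + 11 (B) = 187
  187*16 + 1 = 2993
  2993*16 + 0 = 47888
Decimal = 47888

47888


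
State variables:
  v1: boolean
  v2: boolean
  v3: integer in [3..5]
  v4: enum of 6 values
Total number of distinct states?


State space = product of domain sizes of all variables.
Domain sizes:
  v1 (boolean): 2
  v2 (boolean): 2
  v3 (integer in [3..5]): 3
  v4 (enum of 6 values): 6
Product = 2 * 2 * 3 * 6 = 72

72


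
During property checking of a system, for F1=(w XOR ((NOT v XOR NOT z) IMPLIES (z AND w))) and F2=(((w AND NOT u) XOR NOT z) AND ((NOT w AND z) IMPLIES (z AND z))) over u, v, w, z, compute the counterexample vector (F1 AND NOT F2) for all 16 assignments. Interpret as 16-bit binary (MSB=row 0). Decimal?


F1 = (w XOR ((NOT v XOR NOT z) IMPLIES (z AND w)))
F2 = (((w AND NOT u) XOR NOT z) AND ((NOT w AND z) IMPLIES (z AND z)))
Counterexample to F1=>F2 is where F1=1 and F2=0.
Evaluate each row (bits = u,v,w,z, MSB first):
  row 0 [0000]: F1=1 F2=1 -> F1&~F2 -> 0
  row 1 [0001]: F1=0 F2=0 -> F1&~F2 -> 0
  row 2 [0010]: F1=0 F2=0 -> F1&~F2 -> 0
  row 3 [0011]: F1=0 F2=1 -> F1&~F2 -> 0
  row 4 [0100]: F1=0 F2=1 -> F1&~F2 -> 0
  row 5 [0101]: F1=1 F2=0 -> F1&~F2 -> 1
  row 6 [0110]: F1=1 F2=0 -> F1&~F2 -> 1
  row 7 [0111]: F1=0 F2=1 -> F1&~F2 -> 0
  row 8 [1000]: F1=1 F2=1 -> F1&~F2 -> 0
  row 9 [1001]: F1=0 F2=0 -> F1&~F2 -> 0
  row 10 [1010]: F1=0 F2=1 -> F1&~F2 -> 0
  row 11 [1011]: F1=0 F2=0 -> F1&~F2 -> 0
  row 12 [1100]: F1=0 F2=1 -> F1&~F2 -> 0
  row 13 [1101]: F1=1 F2=0 -> F1&~F2 -> 1
  row 14 [1110]: F1=1 F2=1 -> F1&~F2 -> 0
  row 15 [1111]: F1=0 F2=0 -> F1&~F2 -> 0
Full result column, 4 rows per line (u,v fixed per line; w,z runs 00..11 left to right):
  rows 0-3 [u,v=00]: 0000  = hex 0
  rows 4-7 [u,v=01]: 0110  = hex 6
  rows 8-11 [u,v=10]: 0000  = hex 0
  rows 12-15 [u,v=11]: 0100  = hex 4
Counterexample vector (row 0 .. row 15) = 0000011000000100
Output column grouped in 4s = 0000 0110 0000 0100 = 0x0604
Convert to decimal digit by digit (value = value*16 + digit):
  0 -> 0
  0*16 + 6 = 6
  6*16 + 0 = 96
  96*16 + 4 = 1540
Decimal = 1540

1540


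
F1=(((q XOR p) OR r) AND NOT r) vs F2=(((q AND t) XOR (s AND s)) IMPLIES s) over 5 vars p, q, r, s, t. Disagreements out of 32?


F1 = (((q XOR p) OR r) AND NOT r)
F2 = (((q AND t) XOR (s AND s)) IMPLIES s)
Evaluate both on each of 32 rows (bits = p,q,r,s,t):
  row 0 [00000]: F1=0 F2=1 (differ) -> 1
  row 1 [00001]: F1=0 F2=1 (differ) -> 1
  row 2 [00010]: F1=0 F2=1 (differ) -> 1
  row 3 [00011]: F1=0 F2=1 (differ) -> 1
  row 4 [00100]: F1=0 F2=1 (differ) -> 1
  row 5 [00101]: F1=0 F2=1 (differ) -> 1
  row 6 [00110]: F1=0 F2=1 (differ) -> 1
  row 7 [00111]: F1=0 F2=1 (differ) -> 1
  row 8 [01000]: F1=1 F2=1 -> 0
  row 9 [01001]: F1=1 F2=0 (differ) -> 1
  row 10 [01010]: F1=1 F2=1 -> 0
  row 11 [01011]: F1=1 F2=1 -> 0
  row 12 [01100]: F1=0 F2=1 (differ) -> 1
  row 13 [01101]: F1=0 F2=0 -> 0
  row 14 [01110]: F1=0 F2=1 (differ) -> 1
  row 15 [01111]: F1=0 F2=1 (differ) -> 1
  row 16 [10000]: F1=1 F2=1 -> 0
  row 17 [10001]: F1=1 F2=1 -> 0
  row 18 [10010]: F1=1 F2=1 -> 0
  row 19 [10011]: F1=1 F2=1 -> 0
  row 20 [10100]: F1=0 F2=1 (differ) -> 1
  row 21 [10101]: F1=0 F2=1 (differ) -> 1
  row 22 [10110]: F1=0 F2=1 (differ) -> 1
  row 23 [10111]: F1=0 F2=1 (differ) -> 1
  row 24 [11000]: F1=0 F2=1 (differ) -> 1
  row 25 [11001]: F1=0 F2=0 -> 0
  row 26 [11010]: F1=0 F2=1 (differ) -> 1
  row 27 [11011]: F1=0 F2=1 (differ) -> 1
  row 28 [11100]: F1=0 F2=1 (differ) -> 1
  row 29 [11101]: F1=0 F2=0 -> 0
  row 30 [11110]: F1=0 F2=1 (differ) -> 1
  row 31 [11111]: F1=0 F2=1 (differ) -> 1
Full result column, 8 rows per line (p,q fixed per line; r,s,t runs 000..111 left to right):
  rows 0-7 [p,q=00]: 11111111  (ones: 8)
  rows 8-15 [p,q=01]: 01001011  (ones: 4)
  rows 16-23 [p,q=10]: 00001111  (ones: 4)
  rows 24-31 [p,q=11]: 10111011  (ones: 6)
Disagreements = 8+4+4+6 = 22

22


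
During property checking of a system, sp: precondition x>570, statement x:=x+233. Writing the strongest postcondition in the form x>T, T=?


Formula: sp(P, x:=E) = exists old_x. (x = E[old_x/x]) AND P[old_x/x] (old_x is the value of x before the assignment; eliminate old_x by solving x = E[old_x/x] for old_x)
Step 1: Precondition P: x>570, i.e. old_x > 570
Step 2: Assignment gives x = old_x + 233, so old_x = x - 233
Step 3: Substitute into P: x - 233 > 570
Step 4: Simplify: x > 570+233 = 803

803


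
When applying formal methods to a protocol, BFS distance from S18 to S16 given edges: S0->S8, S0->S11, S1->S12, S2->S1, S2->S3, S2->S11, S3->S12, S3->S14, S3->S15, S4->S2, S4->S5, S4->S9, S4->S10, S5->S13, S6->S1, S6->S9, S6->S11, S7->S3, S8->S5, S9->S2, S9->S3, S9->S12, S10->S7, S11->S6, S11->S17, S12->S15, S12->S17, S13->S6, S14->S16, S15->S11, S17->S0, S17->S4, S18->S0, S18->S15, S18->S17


BFS layer-by-layer from S18:
  dist 0: {S18}
  dist 1: {S0, S15, S17}
  dist 2: {S4, S8, S11}
  dist 3: {S2, S5, S6, S9, S10}
  dist 4: {S1, S3, S7, S12, S13}
  dist 5: {S14}
  dist 6: {S16}
  -> S16 reached at distance 6
Shortest path length = 6

6


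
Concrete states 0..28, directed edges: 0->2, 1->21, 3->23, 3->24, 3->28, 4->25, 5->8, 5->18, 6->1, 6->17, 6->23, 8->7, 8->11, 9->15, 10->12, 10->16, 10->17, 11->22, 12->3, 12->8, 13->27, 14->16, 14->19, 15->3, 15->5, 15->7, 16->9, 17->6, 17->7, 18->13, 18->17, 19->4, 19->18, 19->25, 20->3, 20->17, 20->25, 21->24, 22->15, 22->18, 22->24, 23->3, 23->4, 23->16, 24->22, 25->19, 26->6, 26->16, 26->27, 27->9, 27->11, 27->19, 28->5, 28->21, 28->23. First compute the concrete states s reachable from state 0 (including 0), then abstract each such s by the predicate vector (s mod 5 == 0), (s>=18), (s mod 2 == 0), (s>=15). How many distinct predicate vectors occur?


BFS from 0:
Concrete reachable: {0, 2}
Abstract via predicates (s mod 5 == 0), (s>=18), (s mod 2 == 0), (s>=15):
  (0,0,1,0) <- {2}
  (1,0,1,0) <- {0}
Distinct abstract states = 2

2


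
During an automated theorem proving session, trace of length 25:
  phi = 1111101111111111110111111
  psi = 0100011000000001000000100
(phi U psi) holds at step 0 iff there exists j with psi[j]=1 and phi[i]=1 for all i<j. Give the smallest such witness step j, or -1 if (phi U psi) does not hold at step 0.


(phi U psi) at 0: need smallest j with psi[j]=1 and phi[i]=1 for all i in [0,j).
Scan from step 0:
  step 0: phi=1, psi=0 -> continue
  step 1: psi=1 and phi held for [0,1) -> witness found
Witness step = 1

1


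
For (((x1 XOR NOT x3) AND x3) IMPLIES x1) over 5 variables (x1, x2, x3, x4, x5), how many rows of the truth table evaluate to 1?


Formula: (((x1 XOR NOT x3) AND x3) IMPLIES x1) over 5 vars (32 rows)
Evaluate each row (x1, x2, x3, x4, x5 as bits, MSB first):
  row 0 [00000]: (((0 XOR NOT 0) AND 0) IMPLIES 0) -> 1
  row 1 [00001]: (((0 XOR NOT 0) AND 0) IMPLIES 0) -> 1
  row 2 [00010]: (((0 XOR NOT 0) AND 0) IMPLIES 0) -> 1
  row 3 [00011]: (((0 XOR NOT 0) AND 0) IMPLIES 0) -> 1
  row 4 [00100]: (((0 XOR NOT 1) AND 1) IMPLIES 0) -> 1
  row 5 [00101]: (((0 XOR NOT 1) AND 1) IMPLIES 0) -> 1
  row 6 [00110]: (((0 XOR NOT 1) AND 1) IMPLIES 0) -> 1
  row 7 [00111]: (((0 XOR NOT 1) AND 1) IMPLIES 0) -> 1
  row 8 [01000]: (((0 XOR NOT 0) AND 0) IMPLIES 0) -> 1
  row 9 [01001]: (((0 XOR NOT 0) AND 0) IMPLIES 0) -> 1
  row 10 [01010]: (((0 XOR NOT 0) AND 0) IMPLIES 0) -> 1
  row 11 [01011]: (((0 XOR NOT 0) AND 0) IMPLIES 0) -> 1
  row 12 [01100]: (((0 XOR NOT 1) AND 1) IMPLIES 0) -> 1
  row 13 [01101]: (((0 XOR NOT 1) AND 1) IMPLIES 0) -> 1
  row 14 [01110]: (((0 XOR NOT 1) AND 1) IMPLIES 0) -> 1
  row 15 [01111]: (((0 XOR NOT 1) AND 1) IMPLIES 0) -> 1
  row 16 [10000]: (((1 XOR NOT 0) AND 0) IMPLIES 1) -> 1
  row 17 [10001]: (((1 XOR NOT 0) AND 0) IMPLIES 1) -> 1
  row 18 [10010]: (((1 XOR NOT 0) AND 0) IMPLIES 1) -> 1
  row 19 [10011]: (((1 XOR NOT 0) AND 0) IMPLIES 1) -> 1
  row 20 [10100]: (((1 XOR NOT 1) AND 1) IMPLIES 1) -> 1
  row 21 [10101]: (((1 XOR NOT 1) AND 1) IMPLIES 1) -> 1
  row 22 [10110]: (((1 XOR NOT 1) AND 1) IMPLIES 1) -> 1
  row 23 [10111]: (((1 XOR NOT 1) AND 1) IMPLIES 1) -> 1
  row 24 [11000]: (((1 XOR NOT 0) AND 0) IMPLIES 1) -> 1
  row 25 [11001]: (((1 XOR NOT 0) AND 0) IMPLIES 1) -> 1
  row 26 [11010]: (((1 XOR NOT 0) AND 0) IMPLIES 1) -> 1
  row 27 [11011]: (((1 XOR NOT 0) AND 0) IMPLIES 1) -> 1
  row 28 [11100]: (((1 XOR NOT 1) AND 1) IMPLIES 1) -> 1
  row 29 [11101]: (((1 XOR NOT 1) AND 1) IMPLIES 1) -> 1
  row 30 [11110]: (((1 XOR NOT 1) AND 1) IMPLIES 1) -> 1
  row 31 [11111]: (((1 XOR NOT 1) AND 1) IMPLIES 1) -> 1
Full result column, 8 rows per line (x1,x2 fixed per line; x3,x4,x5 runs 000..111 left to right):
  rows 0-7 [x1,x2=00]: 11111111  (ones: 8)
  rows 8-15 [x1,x2=01]: 11111111  (ones: 8)
  rows 16-23 [x1,x2=10]: 11111111  (ones: 8)
  rows 24-31 [x1,x2=11]: 11111111  (ones: 8)
Count of 1-rows = 8+8+8+8 = 32

32


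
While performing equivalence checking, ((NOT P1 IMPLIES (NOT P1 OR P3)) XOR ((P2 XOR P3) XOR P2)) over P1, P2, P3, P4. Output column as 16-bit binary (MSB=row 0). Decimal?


Formula: ((NOT P1 IMPLIES (NOT P1 OR P3)) XOR ((P2 XOR P3) XOR P2)) over P1, P2, P3, P4 (16 rows)
Evaluate each row (bits = P1,P2,P3,P4, MSB first):
  row 0 [0000]: ((NOT 0 IMPLIES (NOT 0 OR 0)) XOR ((0 XOR 0) XOR 0)) -> 1
  row 1 [0001]: ((NOT 0 IMPLIES (NOT 0 OR 0)) XOR ((0 XOR 0) XOR 0)) -> 1
  row 2 [0010]: ((NOT 0 IMPLIES (NOT 0 OR 1)) XOR ((0 XOR 1) XOR 0)) -> 0
  row 3 [0011]: ((NOT 0 IMPLIES (NOT 0 OR 1)) XOR ((0 XOR 1) XOR 0)) -> 0
  row 4 [0100]: ((NOT 0 IMPLIES (NOT 0 OR 0)) XOR ((1 XOR 0) XOR 1)) -> 1
  row 5 [0101]: ((NOT 0 IMPLIES (NOT 0 OR 0)) XOR ((1 XOR 0) XOR 1)) -> 1
  row 6 [0110]: ((NOT 0 IMPLIES (NOT 0 OR 1)) XOR ((1 XOR 1) XOR 1)) -> 0
  row 7 [0111]: ((NOT 0 IMPLIES (NOT 0 OR 1)) XOR ((1 XOR 1) XOR 1)) -> 0
  row 8 [1000]: ((NOT 1 IMPLIES (NOT 1 OR 0)) XOR ((0 XOR 0) XOR 0)) -> 1
  row 9 [1001]: ((NOT 1 IMPLIES (NOT 1 OR 0)) XOR ((0 XOR 0) XOR 0)) -> 1
  row 10 [1010]: ((NOT 1 IMPLIES (NOT 1 OR 1)) XOR ((0 XOR 1) XOR 0)) -> 0
  row 11 [1011]: ((NOT 1 IMPLIES (NOT 1 OR 1)) XOR ((0 XOR 1) XOR 0)) -> 0
  row 12 [1100]: ((NOT 1 IMPLIES (NOT 1 OR 0)) XOR ((1 XOR 0) XOR 1)) -> 1
  row 13 [1101]: ((NOT 1 IMPLIES (NOT 1 OR 0)) XOR ((1 XOR 0) XOR 1)) -> 1
  row 14 [1110]: ((NOT 1 IMPLIES (NOT 1 OR 1)) XOR ((1 XOR 1) XOR 1)) -> 0
  row 15 [1111]: ((NOT 1 IMPLIES (NOT 1 OR 1)) XOR ((1 XOR 1) XOR 1)) -> 0
Full result column, 4 rows per line (P1,P2 fixed per line; P3,P4 runs 00..11 left to right):
  rows 0-3 [P1,P2=00]: 1100  = hex C
  rows 4-7 [P1,P2=01]: 1100  = hex C
  rows 8-11 [P1,P2=10]: 1100  = hex C
  rows 12-15 [P1,P2=11]: 1100  = hex C
Output column (row 0 .. row 15) = 1100110011001100
Output column grouped in 4s = 1100 1100 1100 1100 = 0xCCCC
Convert to decimal digit by digit (value = value*16 + digit):
  C -> 12
  12*16 + 12 (C) = 204
  204*16 + 12 (C) = 3276
  3276*16 + 12 (C) = 52428
Decimal = 52428

52428


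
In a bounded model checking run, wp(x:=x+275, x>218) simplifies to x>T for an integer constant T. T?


Formula: wp(x:=E, P) = P[E/x] (substitute E for x in postcondition)
Step 1: Postcondition: x>218
Step 2: Substitute x+275 for x: x+275>218
Step 3: Solve for x: x > 218-275 = -57

-57


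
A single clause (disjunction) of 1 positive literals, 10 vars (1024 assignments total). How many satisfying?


Step 1: Total=2^10=1024
Step 2: Unsat when all 1 false: 2^9=512
Step 3: Sat=1024-512=512

512


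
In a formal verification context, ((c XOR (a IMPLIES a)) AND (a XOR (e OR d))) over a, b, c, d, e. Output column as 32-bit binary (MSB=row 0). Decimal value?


Formula: ((c XOR (a IMPLIES a)) AND (a XOR (e OR d))) over a, b, c, d, e (32 rows)
Evaluate each row (bits = a,b,c,d,e, MSB first):
  row 0 [00000]: ((0 XOR (0 IMPLIES 0)) AND (0 XOR (0 OR 0))) -> 0
  row 1 [00001]: ((0 XOR (0 IMPLIES 0)) AND (0 XOR (1 OR 0))) -> 1
  row 2 [00010]: ((0 XOR (0 IMPLIES 0)) AND (0 XOR (0 OR 1))) -> 1
  row 3 [00011]: ((0 XOR (0 IMPLIES 0)) AND (0 XOR (1 OR 1))) -> 1
  row 4 [00100]: ((1 XOR (0 IMPLIES 0)) AND (0 XOR (0 OR 0))) -> 0
  row 5 [00101]: ((1 XOR (0 IMPLIES 0)) AND (0 XOR (1 OR 0))) -> 0
  row 6 [00110]: ((1 XOR (0 IMPLIES 0)) AND (0 XOR (0 OR 1))) -> 0
  row 7 [00111]: ((1 XOR (0 IMPLIES 0)) AND (0 XOR (1 OR 1))) -> 0
  row 8 [01000]: ((0 XOR (0 IMPLIES 0)) AND (0 XOR (0 OR 0))) -> 0
  row 9 [01001]: ((0 XOR (0 IMPLIES 0)) AND (0 XOR (1 OR 0))) -> 1
  row 10 [01010]: ((0 XOR (0 IMPLIES 0)) AND (0 XOR (0 OR 1))) -> 1
  row 11 [01011]: ((0 XOR (0 IMPLIES 0)) AND (0 XOR (1 OR 1))) -> 1
  row 12 [01100]: ((1 XOR (0 IMPLIES 0)) AND (0 XOR (0 OR 0))) -> 0
  row 13 [01101]: ((1 XOR (0 IMPLIES 0)) AND (0 XOR (1 OR 0))) -> 0
  row 14 [01110]: ((1 XOR (0 IMPLIES 0)) AND (0 XOR (0 OR 1))) -> 0
  row 15 [01111]: ((1 XOR (0 IMPLIES 0)) AND (0 XOR (1 OR 1))) -> 0
  row 16 [10000]: ((0 XOR (1 IMPLIES 1)) AND (1 XOR (0 OR 0))) -> 1
  row 17 [10001]: ((0 XOR (1 IMPLIES 1)) AND (1 XOR (1 OR 0))) -> 0
  row 18 [10010]: ((0 XOR (1 IMPLIES 1)) AND (1 XOR (0 OR 1))) -> 0
  row 19 [10011]: ((0 XOR (1 IMPLIES 1)) AND (1 XOR (1 OR 1))) -> 0
  row 20 [10100]: ((1 XOR (1 IMPLIES 1)) AND (1 XOR (0 OR 0))) -> 0
  row 21 [10101]: ((1 XOR (1 IMPLIES 1)) AND (1 XOR (1 OR 0))) -> 0
  row 22 [10110]: ((1 XOR (1 IMPLIES 1)) AND (1 XOR (0 OR 1))) -> 0
  row 23 [10111]: ((1 XOR (1 IMPLIES 1)) AND (1 XOR (1 OR 1))) -> 0
  row 24 [11000]: ((0 XOR (1 IMPLIES 1)) AND (1 XOR (0 OR 0))) -> 1
  row 25 [11001]: ((0 XOR (1 IMPLIES 1)) AND (1 XOR (1 OR 0))) -> 0
  row 26 [11010]: ((0 XOR (1 IMPLIES 1)) AND (1 XOR (0 OR 1))) -> 0
  row 27 [11011]: ((0 XOR (1 IMPLIES 1)) AND (1 XOR (1 OR 1))) -> 0
  row 28 [11100]: ((1 XOR (1 IMPLIES 1)) AND (1 XOR (0 OR 0))) -> 0
  row 29 [11101]: ((1 XOR (1 IMPLIES 1)) AND (1 XOR (1 OR 0))) -> 0
  row 30 [11110]: ((1 XOR (1 IMPLIES 1)) AND (1 XOR (0 OR 1))) -> 0
  row 31 [11111]: ((1 XOR (1 IMPLIES 1)) AND (1 XOR (1 OR 1))) -> 0
Full result column, 4 rows per line (a,b,c fixed per line; d,e runs 00..11 left to right):
  rows 0-3 [a,b,c=000]: 0111  = hex 7
  rows 4-7 [a,b,c=001]: 0000  = hex 0
  rows 8-11 [a,b,c=010]: 0111  = hex 7
  rows 12-15 [a,b,c=011]: 0000  = hex 0
  rows 16-19 [a,b,c=100]: 1000  = hex 8
  rows 20-23 [a,b,c=101]: 0000  = hex 0
  rows 24-27 [a,b,c=110]: 1000  = hex 8
  rows 28-31 [a,b,c=111]: 0000  = hex 0
Output column (row 0 .. row 31) = 01110000011100001000000010000000
Output column grouped in 4s = 0111 0000 0111 0000 1000 0000 1000 0000 = 0x70708080
Convert to decimal digit by digit (value = value*16 + digit):
  7 -> 7
  7*16 + 0 = 112
  112*16 + 7 = 1799
  1799*16 + 0 = 28784
  28784*16 + 8 = 460552
  460552*16 + 0 = 7368832
  7368832*16 + 8 = 117901320
  117901320*16 + 0 = 1886421120
Decimal = 1886421120

1886421120
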